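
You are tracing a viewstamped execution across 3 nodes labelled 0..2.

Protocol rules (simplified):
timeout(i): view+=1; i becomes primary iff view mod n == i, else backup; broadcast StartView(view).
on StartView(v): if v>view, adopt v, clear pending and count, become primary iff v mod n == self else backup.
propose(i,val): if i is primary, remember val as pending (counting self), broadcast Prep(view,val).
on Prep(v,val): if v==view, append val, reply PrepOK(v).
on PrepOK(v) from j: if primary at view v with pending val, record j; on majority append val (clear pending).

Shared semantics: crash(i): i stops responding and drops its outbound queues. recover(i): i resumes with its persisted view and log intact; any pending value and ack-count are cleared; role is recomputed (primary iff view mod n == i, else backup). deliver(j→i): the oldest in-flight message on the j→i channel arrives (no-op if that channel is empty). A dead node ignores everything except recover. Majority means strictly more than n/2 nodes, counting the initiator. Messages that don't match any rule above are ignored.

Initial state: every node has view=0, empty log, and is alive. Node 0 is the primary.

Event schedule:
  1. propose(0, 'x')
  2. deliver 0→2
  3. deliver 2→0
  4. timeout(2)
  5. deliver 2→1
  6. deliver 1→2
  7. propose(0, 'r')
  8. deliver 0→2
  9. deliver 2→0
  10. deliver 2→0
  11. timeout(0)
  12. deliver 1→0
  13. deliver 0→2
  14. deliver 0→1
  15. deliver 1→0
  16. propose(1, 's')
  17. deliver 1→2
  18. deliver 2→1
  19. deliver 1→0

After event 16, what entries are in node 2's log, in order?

x

1. propose(0,'x'):  nop
2. deliver 0→2:  <2:back v0 x>
3. deliver 2→0:  <0:prim v0 x>
4. timeout(2):  <2:back v1 x>
5. deliver 2→1:  <1:prim v1 ->
6. deliver 1→2:  nop
7. propose(0,'r'):  nop
8. deliver 0→2:  nop
9. deliver 2→0:  <0:back v1 x>
10. deliver 2→0:  nop
11. timeout(0):  <0:back v2 x>
12. deliver 1→0:  nop
13. deliver 0→2:  <2:prim v2 x>
14. deliver 0→1:  nop
15. deliver 1→0:  nop
16. propose(1,'s'):  nop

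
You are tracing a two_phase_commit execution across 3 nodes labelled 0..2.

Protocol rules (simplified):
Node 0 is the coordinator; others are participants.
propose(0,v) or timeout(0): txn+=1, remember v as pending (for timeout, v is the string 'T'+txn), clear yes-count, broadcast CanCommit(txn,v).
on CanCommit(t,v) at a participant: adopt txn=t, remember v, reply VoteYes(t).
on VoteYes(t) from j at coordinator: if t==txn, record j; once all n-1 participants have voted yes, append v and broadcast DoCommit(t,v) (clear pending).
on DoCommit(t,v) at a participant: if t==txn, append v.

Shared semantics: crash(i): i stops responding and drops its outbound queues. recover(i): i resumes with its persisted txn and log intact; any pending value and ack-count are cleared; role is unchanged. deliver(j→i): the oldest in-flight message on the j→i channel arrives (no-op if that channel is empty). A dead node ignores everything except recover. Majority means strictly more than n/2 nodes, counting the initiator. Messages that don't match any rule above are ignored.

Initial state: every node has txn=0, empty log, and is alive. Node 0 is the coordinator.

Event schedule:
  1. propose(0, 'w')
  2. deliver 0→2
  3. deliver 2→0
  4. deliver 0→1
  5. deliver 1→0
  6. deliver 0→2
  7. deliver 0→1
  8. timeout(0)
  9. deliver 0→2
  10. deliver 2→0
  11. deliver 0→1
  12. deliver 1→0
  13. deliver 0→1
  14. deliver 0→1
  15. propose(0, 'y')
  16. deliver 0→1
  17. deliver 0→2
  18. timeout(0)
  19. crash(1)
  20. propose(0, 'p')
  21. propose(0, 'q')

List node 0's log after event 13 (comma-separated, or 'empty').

[1] propose(0,'w') → N0(coor t1 [-])
[2] deliver 0→2 → N2(part t1 [-])
[3] deliver 2→0 → ∅
[4] deliver 0→1 → N1(part t1 [-])
[5] deliver 1→0 → N0(coor t1 [w])
[6] deliver 0→2 → N2(part t1 [w])
[7] deliver 0→1 → N1(part t1 [w])
[8] timeout(0) → N0(coor t2 [w])
[9] deliver 0→2 → N2(part t2 [w])
[10] deliver 2→0 → ∅
[11] deliver 0→1 → N1(part t2 [w])
[12] deliver 1→0 → N0(coor t2 [w,T2])
[13] deliver 0→1 → N1(part t2 [w,T2])

w,T2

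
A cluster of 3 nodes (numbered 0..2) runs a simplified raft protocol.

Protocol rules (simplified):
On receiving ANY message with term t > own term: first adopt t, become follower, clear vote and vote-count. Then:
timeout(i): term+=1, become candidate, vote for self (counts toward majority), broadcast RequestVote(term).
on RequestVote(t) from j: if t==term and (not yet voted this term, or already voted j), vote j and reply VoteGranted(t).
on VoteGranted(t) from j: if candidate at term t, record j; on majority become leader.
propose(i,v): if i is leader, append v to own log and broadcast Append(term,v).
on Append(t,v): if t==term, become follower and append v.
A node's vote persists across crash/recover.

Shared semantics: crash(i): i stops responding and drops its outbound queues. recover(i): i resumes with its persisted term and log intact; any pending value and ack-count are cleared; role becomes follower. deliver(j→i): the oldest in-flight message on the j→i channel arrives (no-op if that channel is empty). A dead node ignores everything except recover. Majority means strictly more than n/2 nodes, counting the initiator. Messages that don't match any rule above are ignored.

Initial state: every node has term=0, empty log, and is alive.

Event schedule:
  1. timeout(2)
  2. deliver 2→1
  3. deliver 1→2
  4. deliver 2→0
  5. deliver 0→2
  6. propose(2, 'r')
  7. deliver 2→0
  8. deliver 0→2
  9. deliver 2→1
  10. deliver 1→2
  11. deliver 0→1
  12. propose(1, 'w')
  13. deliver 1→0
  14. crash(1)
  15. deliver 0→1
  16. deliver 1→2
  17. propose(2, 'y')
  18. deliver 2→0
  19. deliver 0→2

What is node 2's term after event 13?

1

1. timeout(2):  <2:cand t1 ->
2. deliver 2→1:  <1:foll t1 ->
3. deliver 1→2:  <2:lead t1 ->
4. deliver 2→0:  <0:foll t1 ->
5. deliver 0→2:  nop
6. propose(2,'r'):  <2:lead t1 r>
7. deliver 2→0:  <0:foll t1 r>
8. deliver 0→2:  nop
9. deliver 2→1:  <1:foll t1 r>
10. deliver 1→2:  nop
11. deliver 0→1:  nop
12. propose(1,'w'):  nop
13. deliver 1→0:  nop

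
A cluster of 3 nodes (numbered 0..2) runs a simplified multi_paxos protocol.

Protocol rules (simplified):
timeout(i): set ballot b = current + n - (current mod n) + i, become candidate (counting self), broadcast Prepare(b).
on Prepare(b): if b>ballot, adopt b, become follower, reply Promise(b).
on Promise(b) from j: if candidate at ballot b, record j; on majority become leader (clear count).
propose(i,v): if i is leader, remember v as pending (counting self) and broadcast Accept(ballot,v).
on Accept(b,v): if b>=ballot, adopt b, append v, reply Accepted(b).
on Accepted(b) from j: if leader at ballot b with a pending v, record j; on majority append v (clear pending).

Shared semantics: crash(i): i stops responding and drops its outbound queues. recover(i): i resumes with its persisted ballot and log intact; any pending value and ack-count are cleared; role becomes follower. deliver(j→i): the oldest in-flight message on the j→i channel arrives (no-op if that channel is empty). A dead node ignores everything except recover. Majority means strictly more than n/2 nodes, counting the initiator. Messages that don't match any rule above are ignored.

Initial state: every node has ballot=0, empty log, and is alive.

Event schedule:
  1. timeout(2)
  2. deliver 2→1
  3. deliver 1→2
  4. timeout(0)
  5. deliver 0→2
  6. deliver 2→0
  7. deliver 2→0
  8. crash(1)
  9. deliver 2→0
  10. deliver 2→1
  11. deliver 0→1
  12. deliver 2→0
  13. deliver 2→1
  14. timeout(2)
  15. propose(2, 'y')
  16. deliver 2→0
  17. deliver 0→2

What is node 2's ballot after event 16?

8

step 1 timeout(2): 2={cand,b=5,log=-}
step 2 deliver 2→1: 1={foll,b=5,log=-}
step 3 deliver 1→2: 2={lead,b=5,log=-}
step 4 timeout(0): 0={cand,b=3,log=-}
step 5 deliver 0→2: —
step 6 deliver 2→0: 0={foll,b=5,log=-}
step 7 deliver 2→0: —
step 8 crash(1): 1={✗foll,b=5,log=-}
step 9 deliver 2→0: —
step 10 deliver 2→1: —
step 11 deliver 0→1: —
step 12 deliver 2→0: —
step 13 deliver 2→1: —
step 14 timeout(2): 2={cand,b=8,log=-}
step 15 propose(2,'y'): —
step 16 deliver 2→0: 0={foll,b=8,log=-}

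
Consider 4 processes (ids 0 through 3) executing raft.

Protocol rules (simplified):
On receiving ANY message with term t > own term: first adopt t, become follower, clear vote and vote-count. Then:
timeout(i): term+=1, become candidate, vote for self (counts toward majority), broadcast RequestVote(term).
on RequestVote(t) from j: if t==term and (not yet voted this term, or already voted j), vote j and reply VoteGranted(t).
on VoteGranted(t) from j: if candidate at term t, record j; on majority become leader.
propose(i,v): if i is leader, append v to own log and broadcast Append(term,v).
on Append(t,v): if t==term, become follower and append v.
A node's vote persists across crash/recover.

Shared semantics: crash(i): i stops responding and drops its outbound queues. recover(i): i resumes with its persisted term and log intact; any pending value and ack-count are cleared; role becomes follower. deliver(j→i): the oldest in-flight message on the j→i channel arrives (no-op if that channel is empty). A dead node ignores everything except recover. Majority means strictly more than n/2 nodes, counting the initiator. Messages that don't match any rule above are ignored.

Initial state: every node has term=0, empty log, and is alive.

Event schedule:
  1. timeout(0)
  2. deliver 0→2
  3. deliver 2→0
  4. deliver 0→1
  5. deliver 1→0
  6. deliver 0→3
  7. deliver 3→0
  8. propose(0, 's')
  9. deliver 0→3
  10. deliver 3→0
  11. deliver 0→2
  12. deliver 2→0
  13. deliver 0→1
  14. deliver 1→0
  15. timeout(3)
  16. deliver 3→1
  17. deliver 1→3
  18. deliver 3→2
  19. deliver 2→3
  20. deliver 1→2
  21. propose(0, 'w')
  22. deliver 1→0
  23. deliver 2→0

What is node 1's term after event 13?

[1] timeout(0) → N0(cand t1 [-])
[2] deliver 0→2 → N2(foll t1 [-])
[3] deliver 2→0 → ∅
[4] deliver 0→1 → N1(foll t1 [-])
[5] deliver 1→0 → N0(lead t1 [-])
[6] deliver 0→3 → N3(foll t1 [-])
[7] deliver 3→0 → ∅
[8] propose(0,'s') → N0(lead t1 [s])
[9] deliver 0→3 → N3(foll t1 [s])
[10] deliver 3→0 → ∅
[11] deliver 0→2 → N2(foll t1 [s])
[12] deliver 2→0 → ∅
[13] deliver 0→1 → N1(foll t1 [s])

1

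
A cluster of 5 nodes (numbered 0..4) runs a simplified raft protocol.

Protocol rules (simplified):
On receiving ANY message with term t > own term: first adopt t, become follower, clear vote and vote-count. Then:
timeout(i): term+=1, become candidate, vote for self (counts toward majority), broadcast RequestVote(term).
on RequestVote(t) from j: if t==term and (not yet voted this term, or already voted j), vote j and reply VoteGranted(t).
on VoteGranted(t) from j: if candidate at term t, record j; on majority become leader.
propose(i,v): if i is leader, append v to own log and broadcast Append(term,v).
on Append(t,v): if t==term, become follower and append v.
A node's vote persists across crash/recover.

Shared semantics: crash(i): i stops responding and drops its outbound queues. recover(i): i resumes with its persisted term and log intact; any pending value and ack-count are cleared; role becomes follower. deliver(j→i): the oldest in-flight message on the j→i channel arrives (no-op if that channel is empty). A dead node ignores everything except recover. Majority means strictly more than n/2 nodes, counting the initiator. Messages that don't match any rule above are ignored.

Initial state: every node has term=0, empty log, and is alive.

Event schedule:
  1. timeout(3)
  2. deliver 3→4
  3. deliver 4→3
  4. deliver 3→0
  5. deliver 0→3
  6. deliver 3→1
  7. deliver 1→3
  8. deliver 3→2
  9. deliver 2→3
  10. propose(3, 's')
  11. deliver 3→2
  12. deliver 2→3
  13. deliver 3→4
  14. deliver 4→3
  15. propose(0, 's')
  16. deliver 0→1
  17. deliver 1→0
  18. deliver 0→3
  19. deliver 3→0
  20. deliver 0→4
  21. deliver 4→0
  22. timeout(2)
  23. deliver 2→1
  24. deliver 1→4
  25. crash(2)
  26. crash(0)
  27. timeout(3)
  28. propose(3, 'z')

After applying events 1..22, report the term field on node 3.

1

after 1 — timeout(3): n3:cand/t1/[-]
after 2 — deliver 3→4: n4:foll/t1/[-]
after 3 — deliver 4→3: ·
after 4 — deliver 3→0: n0:foll/t1/[-]
after 5 — deliver 0→3: n3:lead/t1/[-]
after 6 — deliver 3→1: n1:foll/t1/[-]
after 7 — deliver 1→3: ·
after 8 — deliver 3→2: n2:foll/t1/[-]
after 9 — deliver 2→3: ·
after 10 — propose(3,'s'): n3:lead/t1/[s]
after 11 — deliver 3→2: n2:foll/t1/[s]
after 12 — deliver 2→3: ·
after 13 — deliver 3→4: n4:foll/t1/[s]
after 14 — deliver 4→3: ·
after 15 — propose(0,'s'): ·
after 16 — deliver 0→1: ·
after 17 — deliver 1→0: ·
after 18 — deliver 0→3: ·
after 19 — deliver 3→0: n0:foll/t1/[s]
after 20 — deliver 0→4: ·
after 21 — deliver 4→0: ·
after 22 — timeout(2): n2:cand/t2/[s]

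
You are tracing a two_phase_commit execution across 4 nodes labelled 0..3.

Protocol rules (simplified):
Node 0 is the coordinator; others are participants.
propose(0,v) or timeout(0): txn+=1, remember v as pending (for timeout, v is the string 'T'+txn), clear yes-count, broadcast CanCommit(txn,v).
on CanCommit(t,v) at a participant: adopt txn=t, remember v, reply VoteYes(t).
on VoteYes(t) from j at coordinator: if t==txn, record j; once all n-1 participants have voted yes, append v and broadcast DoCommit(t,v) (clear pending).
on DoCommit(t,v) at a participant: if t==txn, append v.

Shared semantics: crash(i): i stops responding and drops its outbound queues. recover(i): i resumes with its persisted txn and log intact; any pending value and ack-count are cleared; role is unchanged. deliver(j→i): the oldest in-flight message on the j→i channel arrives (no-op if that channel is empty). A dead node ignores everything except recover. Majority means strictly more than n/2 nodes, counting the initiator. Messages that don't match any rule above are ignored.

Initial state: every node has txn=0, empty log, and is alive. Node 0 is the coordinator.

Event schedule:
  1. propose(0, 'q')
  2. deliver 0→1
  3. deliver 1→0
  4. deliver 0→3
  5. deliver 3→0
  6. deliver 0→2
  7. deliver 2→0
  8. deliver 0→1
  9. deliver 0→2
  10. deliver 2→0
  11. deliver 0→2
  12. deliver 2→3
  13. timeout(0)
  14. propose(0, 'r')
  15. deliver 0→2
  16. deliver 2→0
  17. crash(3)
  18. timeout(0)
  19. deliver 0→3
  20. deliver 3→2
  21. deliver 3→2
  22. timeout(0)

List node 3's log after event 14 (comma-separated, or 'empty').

step 1 propose(0,'q'): 0={coor,t=1,log=-}
step 2 deliver 0→1: 1={part,t=1,log=-}
step 3 deliver 1→0: —
step 4 deliver 0→3: 3={part,t=1,log=-}
step 5 deliver 3→0: —
step 6 deliver 0→2: 2={part,t=1,log=-}
step 7 deliver 2→0: 0={coor,t=1,log=q}
step 8 deliver 0→1: 1={part,t=1,log=q}
step 9 deliver 0→2: 2={part,t=1,log=q}
step 10 deliver 2→0: —
step 11 deliver 0→2: —
step 12 deliver 2→3: —
step 13 timeout(0): 0={coor,t=2,log=q}
step 14 propose(0,'r'): 0={coor,t=3,log=q}

empty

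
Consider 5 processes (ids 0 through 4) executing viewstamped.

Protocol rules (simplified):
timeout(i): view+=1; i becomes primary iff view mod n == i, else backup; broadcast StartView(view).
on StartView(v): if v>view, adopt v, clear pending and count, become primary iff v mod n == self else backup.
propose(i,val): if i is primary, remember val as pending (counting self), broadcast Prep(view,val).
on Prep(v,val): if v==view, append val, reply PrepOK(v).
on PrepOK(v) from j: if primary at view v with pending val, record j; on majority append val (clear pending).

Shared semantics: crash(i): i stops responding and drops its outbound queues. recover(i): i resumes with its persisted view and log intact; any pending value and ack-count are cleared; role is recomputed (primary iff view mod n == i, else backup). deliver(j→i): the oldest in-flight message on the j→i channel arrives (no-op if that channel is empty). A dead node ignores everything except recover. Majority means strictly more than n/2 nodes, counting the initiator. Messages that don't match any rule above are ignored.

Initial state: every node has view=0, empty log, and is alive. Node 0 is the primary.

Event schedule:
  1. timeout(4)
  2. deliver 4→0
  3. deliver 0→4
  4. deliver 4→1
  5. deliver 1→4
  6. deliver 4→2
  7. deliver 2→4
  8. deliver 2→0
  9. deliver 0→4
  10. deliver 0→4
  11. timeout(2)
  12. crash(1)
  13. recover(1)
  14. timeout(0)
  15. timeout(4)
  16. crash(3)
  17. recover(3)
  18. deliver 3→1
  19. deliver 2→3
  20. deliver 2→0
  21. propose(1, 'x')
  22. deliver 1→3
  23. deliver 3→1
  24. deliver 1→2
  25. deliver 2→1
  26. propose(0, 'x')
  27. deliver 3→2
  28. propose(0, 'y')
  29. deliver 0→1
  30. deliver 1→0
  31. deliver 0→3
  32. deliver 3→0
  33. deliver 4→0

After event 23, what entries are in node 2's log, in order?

empty

step 1 timeout(4): 4={back,v=1,log=-}
step 2 deliver 4→0: 0={back,v=1,log=-}
step 3 deliver 0→4: —
step 4 deliver 4→1: 1={prim,v=1,log=-}
step 5 deliver 1→4: —
step 6 deliver 4→2: 2={back,v=1,log=-}
step 7 deliver 2→4: —
step 8 deliver 2→0: —
step 9 deliver 0→4: —
step 10 deliver 0→4: —
step 11 timeout(2): 2={prim,v=2,log=-}
step 12 crash(1): 1={✗prim,v=1,log=-}
step 13 recover(1): 1={prim,v=1,log=-}
step 14 timeout(0): 0={back,v=2,log=-}
step 15 timeout(4): 4={back,v=2,log=-}
step 16 crash(3): 3={✗back,v=0,log=-}
step 17 recover(3): 3={back,v=0,log=-}
step 18 deliver 3→1: —
step 19 deliver 2→3: 3={back,v=2,log=-}
step 20 deliver 2→0: —
step 21 propose(1,'x'): —
step 22 deliver 1→3: —
step 23 deliver 3→1: —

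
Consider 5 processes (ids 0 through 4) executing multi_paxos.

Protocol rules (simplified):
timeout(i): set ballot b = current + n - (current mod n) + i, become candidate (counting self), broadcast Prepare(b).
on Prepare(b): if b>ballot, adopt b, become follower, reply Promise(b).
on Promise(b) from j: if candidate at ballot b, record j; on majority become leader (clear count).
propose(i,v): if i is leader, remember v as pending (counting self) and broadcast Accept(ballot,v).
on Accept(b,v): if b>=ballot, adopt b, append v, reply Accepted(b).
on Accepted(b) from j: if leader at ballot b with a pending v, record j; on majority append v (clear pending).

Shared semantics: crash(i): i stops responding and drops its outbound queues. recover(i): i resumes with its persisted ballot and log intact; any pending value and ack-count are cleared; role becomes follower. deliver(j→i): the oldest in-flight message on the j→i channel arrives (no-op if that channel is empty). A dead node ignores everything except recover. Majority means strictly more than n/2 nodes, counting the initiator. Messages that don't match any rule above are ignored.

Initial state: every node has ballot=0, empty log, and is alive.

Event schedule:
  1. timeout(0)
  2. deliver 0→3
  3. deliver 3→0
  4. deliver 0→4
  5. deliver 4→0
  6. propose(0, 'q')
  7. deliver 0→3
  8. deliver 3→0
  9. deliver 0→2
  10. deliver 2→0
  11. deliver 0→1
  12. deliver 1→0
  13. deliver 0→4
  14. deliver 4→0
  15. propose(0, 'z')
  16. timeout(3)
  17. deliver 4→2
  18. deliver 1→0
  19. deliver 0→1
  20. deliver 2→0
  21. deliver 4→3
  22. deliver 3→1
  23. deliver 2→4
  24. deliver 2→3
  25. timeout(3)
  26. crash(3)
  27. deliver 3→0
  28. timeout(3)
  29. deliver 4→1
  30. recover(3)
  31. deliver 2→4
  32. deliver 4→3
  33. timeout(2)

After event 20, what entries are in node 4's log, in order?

e1 timeout(0): 0[cand,b=5,-]
e2 deliver 0→3: 3[foll,b=5,-]
e3 deliver 3→0: ·
e4 deliver 0→4: 4[foll,b=5,-]
e5 deliver 4→0: 0[lead,b=5,-]
e6 propose(0,'q'): ·
e7 deliver 0→3: 3[foll,b=5,q]
e8 deliver 3→0: ·
e9 deliver 0→2: 2[foll,b=5,-]
e10 deliver 2→0: ·
e11 deliver 0→1: 1[foll,b=5,-]
e12 deliver 1→0: ·
e13 deliver 0→4: 4[foll,b=5,q]
e14 deliver 4→0: 0[lead,b=5,q]
e15 propose(0,'z'): ·
e16 timeout(3): 3[cand,b=13,q]
e17 deliver 4→2: ·
e18 deliver 1→0: ·
e19 deliver 0→1: 1[foll,b=5,q]
e20 deliver 2→0: ·

q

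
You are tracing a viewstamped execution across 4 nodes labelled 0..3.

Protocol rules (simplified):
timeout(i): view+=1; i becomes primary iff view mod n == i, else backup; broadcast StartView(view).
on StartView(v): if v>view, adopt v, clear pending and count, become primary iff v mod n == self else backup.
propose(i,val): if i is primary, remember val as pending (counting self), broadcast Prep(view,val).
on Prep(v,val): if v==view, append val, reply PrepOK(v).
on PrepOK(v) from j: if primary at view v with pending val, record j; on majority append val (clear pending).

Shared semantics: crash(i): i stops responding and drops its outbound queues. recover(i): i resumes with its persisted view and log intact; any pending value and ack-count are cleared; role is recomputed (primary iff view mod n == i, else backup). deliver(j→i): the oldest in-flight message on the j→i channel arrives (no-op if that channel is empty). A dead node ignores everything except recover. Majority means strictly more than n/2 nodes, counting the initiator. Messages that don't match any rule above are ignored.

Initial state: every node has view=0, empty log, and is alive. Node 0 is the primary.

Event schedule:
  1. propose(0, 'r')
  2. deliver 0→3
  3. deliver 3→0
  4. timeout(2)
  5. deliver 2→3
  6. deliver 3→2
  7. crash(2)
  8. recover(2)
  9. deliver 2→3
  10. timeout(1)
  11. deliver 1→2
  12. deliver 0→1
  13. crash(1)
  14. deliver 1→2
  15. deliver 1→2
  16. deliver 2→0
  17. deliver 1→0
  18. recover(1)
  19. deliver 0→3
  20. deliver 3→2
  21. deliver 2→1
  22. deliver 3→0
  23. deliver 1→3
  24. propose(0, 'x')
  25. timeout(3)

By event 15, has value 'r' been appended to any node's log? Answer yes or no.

yes

after 1 — propose(0,'r'): ·
after 2 — deliver 0→3: n3:back/v0/[r]
after 3 — deliver 3→0: ·
after 4 — timeout(2): n2:back/v1/[-]
after 5 — deliver 2→3: n3:back/v1/[r]
after 6 — deliver 3→2: ·
after 7 — crash(2): n2:✗back/v1/[-]
after 8 — recover(2): n2:back/v1/[-]
after 9 — deliver 2→3: ·
after 10 — timeout(1): n1:prim/v1/[-]
after 11 — deliver 1→2: ·
after 12 — deliver 0→1: ·
after 13 — crash(1): n1:✗prim/v1/[-]
after 14 — deliver 1→2: ·
after 15 — deliver 1→2: ·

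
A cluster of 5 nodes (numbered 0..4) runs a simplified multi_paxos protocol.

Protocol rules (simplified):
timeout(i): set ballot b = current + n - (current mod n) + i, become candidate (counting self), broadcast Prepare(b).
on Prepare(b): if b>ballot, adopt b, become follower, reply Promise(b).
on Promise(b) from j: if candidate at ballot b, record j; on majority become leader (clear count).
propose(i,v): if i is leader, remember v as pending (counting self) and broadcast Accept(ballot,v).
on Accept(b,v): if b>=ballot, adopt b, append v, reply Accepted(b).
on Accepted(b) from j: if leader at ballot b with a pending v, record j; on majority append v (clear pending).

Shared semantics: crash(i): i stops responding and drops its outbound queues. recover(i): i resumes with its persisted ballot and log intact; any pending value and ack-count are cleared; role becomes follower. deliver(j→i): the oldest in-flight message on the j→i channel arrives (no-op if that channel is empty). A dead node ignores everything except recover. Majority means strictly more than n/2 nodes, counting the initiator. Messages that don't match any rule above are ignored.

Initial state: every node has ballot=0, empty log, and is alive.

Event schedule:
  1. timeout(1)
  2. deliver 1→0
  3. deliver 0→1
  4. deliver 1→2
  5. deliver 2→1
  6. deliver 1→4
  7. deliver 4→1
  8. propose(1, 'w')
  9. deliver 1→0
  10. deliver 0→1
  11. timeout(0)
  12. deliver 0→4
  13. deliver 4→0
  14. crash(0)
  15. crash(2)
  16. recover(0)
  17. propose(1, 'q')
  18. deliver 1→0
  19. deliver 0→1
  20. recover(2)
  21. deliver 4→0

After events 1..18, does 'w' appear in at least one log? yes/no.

yes

[1] timeout(1) → N1(cand b6 [-])
[2] deliver 1→0 → N0(foll b6 [-])
[3] deliver 0→1 → ∅
[4] deliver 1→2 → N2(foll b6 [-])
[5] deliver 2→1 → N1(lead b6 [-])
[6] deliver 1→4 → N4(foll b6 [-])
[7] deliver 4→1 → ∅
[8] propose(1,'w') → ∅
[9] deliver 1→0 → N0(foll b6 [w])
[10] deliver 0→1 → ∅
[11] timeout(0) → N0(cand b10 [w])
[12] deliver 0→4 → N4(foll b10 [-])
[13] deliver 4→0 → ∅
[14] crash(0) → N0(✗cand b10 [w])
[15] crash(2) → N2(✗foll b6 [-])
[16] recover(0) → N0(foll b10 [w])
[17] propose(1,'q') → ∅
[18] deliver 1→0 → ∅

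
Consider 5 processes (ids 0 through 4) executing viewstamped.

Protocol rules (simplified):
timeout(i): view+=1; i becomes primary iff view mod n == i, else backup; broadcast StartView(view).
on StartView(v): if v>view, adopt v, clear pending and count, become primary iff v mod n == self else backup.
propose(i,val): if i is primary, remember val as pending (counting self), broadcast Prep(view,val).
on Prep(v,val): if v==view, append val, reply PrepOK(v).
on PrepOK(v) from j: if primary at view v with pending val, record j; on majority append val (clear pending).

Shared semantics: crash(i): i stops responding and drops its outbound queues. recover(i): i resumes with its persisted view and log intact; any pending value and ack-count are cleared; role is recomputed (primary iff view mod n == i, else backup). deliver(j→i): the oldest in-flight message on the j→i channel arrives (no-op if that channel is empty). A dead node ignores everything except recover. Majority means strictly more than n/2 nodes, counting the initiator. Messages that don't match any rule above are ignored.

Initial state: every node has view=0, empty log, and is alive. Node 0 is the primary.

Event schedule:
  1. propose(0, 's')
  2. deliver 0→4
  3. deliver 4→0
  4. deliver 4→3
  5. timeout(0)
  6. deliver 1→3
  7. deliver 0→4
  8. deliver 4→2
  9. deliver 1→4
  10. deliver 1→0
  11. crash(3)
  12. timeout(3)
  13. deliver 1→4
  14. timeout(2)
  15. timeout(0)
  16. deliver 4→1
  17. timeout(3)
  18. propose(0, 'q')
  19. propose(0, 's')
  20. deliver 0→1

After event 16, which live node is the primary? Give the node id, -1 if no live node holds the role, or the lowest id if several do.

-1

step 1 propose(0,'s'): —
step 2 deliver 0→4: 4={back,v=0,log=s}
step 3 deliver 4→0: —
step 4 deliver 4→3: —
step 5 timeout(0): 0={back,v=1,log=-}
step 6 deliver 1→3: —
step 7 deliver 0→4: 4={back,v=1,log=s}
step 8 deliver 4→2: —
step 9 deliver 1→4: —
step 10 deliver 1→0: —
step 11 crash(3): 3={✗back,v=0,log=-}
step 12 timeout(3): —
step 13 deliver 1→4: —
step 14 timeout(2): 2={back,v=1,log=-}
step 15 timeout(0): 0={back,v=2,log=-}
step 16 deliver 4→1: —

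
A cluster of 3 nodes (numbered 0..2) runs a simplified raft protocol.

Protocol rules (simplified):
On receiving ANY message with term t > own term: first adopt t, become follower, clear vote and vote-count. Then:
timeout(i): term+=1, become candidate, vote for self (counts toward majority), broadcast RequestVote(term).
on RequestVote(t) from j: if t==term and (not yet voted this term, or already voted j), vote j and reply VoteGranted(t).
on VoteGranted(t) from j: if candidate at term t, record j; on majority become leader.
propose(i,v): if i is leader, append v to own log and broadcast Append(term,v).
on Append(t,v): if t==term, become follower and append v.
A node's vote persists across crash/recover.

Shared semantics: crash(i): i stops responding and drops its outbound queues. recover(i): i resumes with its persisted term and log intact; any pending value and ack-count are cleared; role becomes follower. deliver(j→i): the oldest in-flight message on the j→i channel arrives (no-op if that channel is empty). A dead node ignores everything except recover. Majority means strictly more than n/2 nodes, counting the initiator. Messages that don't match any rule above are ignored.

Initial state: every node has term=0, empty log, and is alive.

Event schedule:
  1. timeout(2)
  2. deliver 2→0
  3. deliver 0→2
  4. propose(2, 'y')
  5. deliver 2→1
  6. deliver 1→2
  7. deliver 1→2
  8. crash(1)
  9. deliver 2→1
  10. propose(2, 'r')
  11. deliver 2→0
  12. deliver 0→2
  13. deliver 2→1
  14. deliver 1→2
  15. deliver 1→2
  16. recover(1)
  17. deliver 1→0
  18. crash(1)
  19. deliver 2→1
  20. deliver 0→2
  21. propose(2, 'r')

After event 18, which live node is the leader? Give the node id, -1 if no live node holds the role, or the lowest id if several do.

[1] timeout(2) → N2(cand t1 [-])
[2] deliver 2→0 → N0(foll t1 [-])
[3] deliver 0→2 → N2(lead t1 [-])
[4] propose(2,'y') → N2(lead t1 [y])
[5] deliver 2→1 → N1(foll t1 [-])
[6] deliver 1→2 → ∅
[7] deliver 1→2 → ∅
[8] crash(1) → N1(✗foll t1 [-])
[9] deliver 2→1 → ∅
[10] propose(2,'r') → N2(lead t1 [y,r])
[11] deliver 2→0 → N0(foll t1 [y])
[12] deliver 0→2 → ∅
[13] deliver 2→1 → ∅
[14] deliver 1→2 → ∅
[15] deliver 1→2 → ∅
[16] recover(1) → N1(foll t1 [-])
[17] deliver 1→0 → ∅
[18] crash(1) → N1(✗foll t1 [-])

2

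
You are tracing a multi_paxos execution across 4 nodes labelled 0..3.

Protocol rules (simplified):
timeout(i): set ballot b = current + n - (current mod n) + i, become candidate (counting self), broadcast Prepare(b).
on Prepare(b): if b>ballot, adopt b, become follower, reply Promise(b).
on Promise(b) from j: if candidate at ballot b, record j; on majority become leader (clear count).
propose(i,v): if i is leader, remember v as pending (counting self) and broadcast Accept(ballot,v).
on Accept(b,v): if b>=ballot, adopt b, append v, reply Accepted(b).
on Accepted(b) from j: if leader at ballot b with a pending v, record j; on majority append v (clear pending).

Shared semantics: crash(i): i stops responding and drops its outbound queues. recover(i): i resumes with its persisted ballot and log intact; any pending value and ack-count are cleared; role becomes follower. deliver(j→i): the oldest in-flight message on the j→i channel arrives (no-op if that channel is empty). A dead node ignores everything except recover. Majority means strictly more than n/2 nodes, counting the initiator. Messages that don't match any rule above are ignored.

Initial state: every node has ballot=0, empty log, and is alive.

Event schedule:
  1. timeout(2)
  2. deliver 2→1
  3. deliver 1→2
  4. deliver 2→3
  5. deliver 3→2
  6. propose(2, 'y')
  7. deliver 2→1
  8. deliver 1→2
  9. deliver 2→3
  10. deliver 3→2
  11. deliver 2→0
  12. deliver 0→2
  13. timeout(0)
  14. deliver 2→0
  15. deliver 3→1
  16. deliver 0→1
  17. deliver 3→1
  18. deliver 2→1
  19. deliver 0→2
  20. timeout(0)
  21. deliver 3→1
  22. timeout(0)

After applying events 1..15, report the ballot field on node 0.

8

after 1 — timeout(2): n2:cand/b6/[-]
after 2 — deliver 2→1: n1:foll/b6/[-]
after 3 — deliver 1→2: ·
after 4 — deliver 2→3: n3:foll/b6/[-]
after 5 — deliver 3→2: n2:lead/b6/[-]
after 6 — propose(2,'y'): ·
after 7 — deliver 2→1: n1:foll/b6/[y]
after 8 — deliver 1→2: ·
after 9 — deliver 2→3: n3:foll/b6/[y]
after 10 — deliver 3→2: n2:lead/b6/[y]
after 11 — deliver 2→0: n0:foll/b6/[-]
after 12 — deliver 0→2: ·
after 13 — timeout(0): n0:cand/b8/[-]
after 14 — deliver 2→0: ·
after 15 — deliver 3→1: ·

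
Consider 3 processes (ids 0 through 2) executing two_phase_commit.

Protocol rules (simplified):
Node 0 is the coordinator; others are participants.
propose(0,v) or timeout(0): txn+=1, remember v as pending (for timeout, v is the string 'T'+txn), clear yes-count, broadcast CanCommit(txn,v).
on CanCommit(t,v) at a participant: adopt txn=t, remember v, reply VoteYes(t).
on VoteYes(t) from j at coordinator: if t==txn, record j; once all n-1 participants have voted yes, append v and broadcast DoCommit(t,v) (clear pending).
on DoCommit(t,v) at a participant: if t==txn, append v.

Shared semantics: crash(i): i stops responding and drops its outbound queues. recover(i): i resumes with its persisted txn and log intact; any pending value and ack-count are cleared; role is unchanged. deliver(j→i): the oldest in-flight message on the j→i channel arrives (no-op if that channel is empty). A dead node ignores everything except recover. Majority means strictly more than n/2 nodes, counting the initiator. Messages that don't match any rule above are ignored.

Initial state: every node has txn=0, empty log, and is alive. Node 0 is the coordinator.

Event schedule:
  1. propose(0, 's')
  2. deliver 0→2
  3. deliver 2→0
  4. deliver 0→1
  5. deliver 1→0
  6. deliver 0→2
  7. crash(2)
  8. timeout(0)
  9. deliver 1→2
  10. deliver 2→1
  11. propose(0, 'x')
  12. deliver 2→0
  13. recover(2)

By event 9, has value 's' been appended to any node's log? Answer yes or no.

yes

1. propose(0,'s'):  <0:coor t1 ->
2. deliver 0→2:  <2:part t1 ->
3. deliver 2→0:  nop
4. deliver 0→1:  <1:part t1 ->
5. deliver 1→0:  <0:coor t1 s>
6. deliver 0→2:  <2:part t1 s>
7. crash(2):  <2:✗part t1 s>
8. timeout(0):  <0:coor t2 s>
9. deliver 1→2:  nop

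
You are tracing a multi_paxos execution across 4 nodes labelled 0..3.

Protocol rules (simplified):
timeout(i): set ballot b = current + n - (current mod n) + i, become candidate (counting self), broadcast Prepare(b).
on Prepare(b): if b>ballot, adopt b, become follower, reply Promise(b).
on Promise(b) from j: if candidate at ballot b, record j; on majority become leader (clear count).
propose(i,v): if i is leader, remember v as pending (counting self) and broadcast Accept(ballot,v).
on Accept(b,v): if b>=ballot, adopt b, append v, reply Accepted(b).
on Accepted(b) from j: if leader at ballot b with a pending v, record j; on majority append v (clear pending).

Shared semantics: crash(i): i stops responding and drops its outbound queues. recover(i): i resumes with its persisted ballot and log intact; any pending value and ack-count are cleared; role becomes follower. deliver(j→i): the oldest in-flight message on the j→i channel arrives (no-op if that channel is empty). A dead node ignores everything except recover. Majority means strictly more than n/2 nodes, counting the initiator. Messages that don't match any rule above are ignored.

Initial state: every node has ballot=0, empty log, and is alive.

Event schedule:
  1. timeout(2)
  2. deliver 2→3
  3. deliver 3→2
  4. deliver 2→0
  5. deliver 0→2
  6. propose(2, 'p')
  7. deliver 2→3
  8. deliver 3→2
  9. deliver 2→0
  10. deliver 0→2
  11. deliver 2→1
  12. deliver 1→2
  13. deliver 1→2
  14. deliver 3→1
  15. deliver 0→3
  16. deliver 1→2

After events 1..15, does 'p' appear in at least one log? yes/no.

yes

after 1 — timeout(2): n2:cand/b6/[-]
after 2 — deliver 2→3: n3:foll/b6/[-]
after 3 — deliver 3→2: ·
after 4 — deliver 2→0: n0:foll/b6/[-]
after 5 — deliver 0→2: n2:lead/b6/[-]
after 6 — propose(2,'p'): ·
after 7 — deliver 2→3: n3:foll/b6/[p]
after 8 — deliver 3→2: ·
after 9 — deliver 2→0: n0:foll/b6/[p]
after 10 — deliver 0→2: n2:lead/b6/[p]
after 11 — deliver 2→1: n1:foll/b6/[-]
after 12 — deliver 1→2: ·
after 13 — deliver 1→2: ·
after 14 — deliver 3→1: ·
after 15 — deliver 0→3: ·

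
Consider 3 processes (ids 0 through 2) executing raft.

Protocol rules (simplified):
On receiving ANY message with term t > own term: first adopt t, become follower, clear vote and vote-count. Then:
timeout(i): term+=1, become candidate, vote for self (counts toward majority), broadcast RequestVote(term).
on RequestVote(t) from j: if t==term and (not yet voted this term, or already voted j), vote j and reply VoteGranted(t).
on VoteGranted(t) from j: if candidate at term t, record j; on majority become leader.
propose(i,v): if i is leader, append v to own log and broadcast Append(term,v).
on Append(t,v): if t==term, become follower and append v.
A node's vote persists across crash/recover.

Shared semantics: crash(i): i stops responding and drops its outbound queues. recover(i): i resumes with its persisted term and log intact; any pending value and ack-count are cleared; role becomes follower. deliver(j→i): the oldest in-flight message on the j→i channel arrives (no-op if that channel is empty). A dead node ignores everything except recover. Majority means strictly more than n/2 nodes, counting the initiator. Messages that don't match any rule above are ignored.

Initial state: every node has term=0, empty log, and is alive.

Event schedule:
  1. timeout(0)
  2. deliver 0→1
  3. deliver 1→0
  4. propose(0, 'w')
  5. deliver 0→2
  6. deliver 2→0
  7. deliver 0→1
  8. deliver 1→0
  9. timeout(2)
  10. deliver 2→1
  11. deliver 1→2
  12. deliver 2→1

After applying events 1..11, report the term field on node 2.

1. timeout(0):  <0:cand t1 ->
2. deliver 0→1:  <1:foll t1 ->
3. deliver 1→0:  <0:lead t1 ->
4. propose(0,'w'):  <0:lead t1 w>
5. deliver 0→2:  <2:foll t1 ->
6. deliver 2→0:  nop
7. deliver 0→1:  <1:foll t1 w>
8. deliver 1→0:  nop
9. timeout(2):  <2:cand t2 ->
10. deliver 2→1:  <1:foll t2 w>
11. deliver 1→2:  <2:lead t2 ->

2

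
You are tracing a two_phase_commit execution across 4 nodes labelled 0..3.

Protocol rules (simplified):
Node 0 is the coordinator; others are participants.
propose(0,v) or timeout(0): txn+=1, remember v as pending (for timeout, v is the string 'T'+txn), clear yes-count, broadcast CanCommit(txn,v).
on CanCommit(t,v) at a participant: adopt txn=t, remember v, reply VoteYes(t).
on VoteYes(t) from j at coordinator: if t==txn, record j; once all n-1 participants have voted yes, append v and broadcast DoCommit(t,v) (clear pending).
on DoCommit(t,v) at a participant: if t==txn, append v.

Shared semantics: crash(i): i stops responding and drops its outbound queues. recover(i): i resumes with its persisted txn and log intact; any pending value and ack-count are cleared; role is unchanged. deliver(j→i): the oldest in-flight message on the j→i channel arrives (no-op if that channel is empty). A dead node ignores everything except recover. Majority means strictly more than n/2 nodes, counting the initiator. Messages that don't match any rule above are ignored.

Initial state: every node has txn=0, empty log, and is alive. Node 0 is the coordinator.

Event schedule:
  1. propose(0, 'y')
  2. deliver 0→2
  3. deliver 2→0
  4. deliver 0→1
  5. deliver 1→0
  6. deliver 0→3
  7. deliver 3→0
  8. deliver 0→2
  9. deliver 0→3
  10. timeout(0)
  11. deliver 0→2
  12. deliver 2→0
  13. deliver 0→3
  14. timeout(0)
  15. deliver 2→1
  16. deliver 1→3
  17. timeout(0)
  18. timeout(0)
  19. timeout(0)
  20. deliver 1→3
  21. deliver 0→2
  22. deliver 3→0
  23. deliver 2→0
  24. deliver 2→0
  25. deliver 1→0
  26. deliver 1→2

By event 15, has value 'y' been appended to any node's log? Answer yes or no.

e1 propose(0,'y'): 0[coor,t=1,-]
e2 deliver 0→2: 2[part,t=1,-]
e3 deliver 2→0: ·
e4 deliver 0→1: 1[part,t=1,-]
e5 deliver 1→0: ·
e6 deliver 0→3: 3[part,t=1,-]
e7 deliver 3→0: 0[coor,t=1,y]
e8 deliver 0→2: 2[part,t=1,y]
e9 deliver 0→3: 3[part,t=1,y]
e10 timeout(0): 0[coor,t=2,y]
e11 deliver 0→2: 2[part,t=2,y]
e12 deliver 2→0: ·
e13 deliver 0→3: 3[part,t=2,y]
e14 timeout(0): 0[coor,t=3,y]
e15 deliver 2→1: ·

yes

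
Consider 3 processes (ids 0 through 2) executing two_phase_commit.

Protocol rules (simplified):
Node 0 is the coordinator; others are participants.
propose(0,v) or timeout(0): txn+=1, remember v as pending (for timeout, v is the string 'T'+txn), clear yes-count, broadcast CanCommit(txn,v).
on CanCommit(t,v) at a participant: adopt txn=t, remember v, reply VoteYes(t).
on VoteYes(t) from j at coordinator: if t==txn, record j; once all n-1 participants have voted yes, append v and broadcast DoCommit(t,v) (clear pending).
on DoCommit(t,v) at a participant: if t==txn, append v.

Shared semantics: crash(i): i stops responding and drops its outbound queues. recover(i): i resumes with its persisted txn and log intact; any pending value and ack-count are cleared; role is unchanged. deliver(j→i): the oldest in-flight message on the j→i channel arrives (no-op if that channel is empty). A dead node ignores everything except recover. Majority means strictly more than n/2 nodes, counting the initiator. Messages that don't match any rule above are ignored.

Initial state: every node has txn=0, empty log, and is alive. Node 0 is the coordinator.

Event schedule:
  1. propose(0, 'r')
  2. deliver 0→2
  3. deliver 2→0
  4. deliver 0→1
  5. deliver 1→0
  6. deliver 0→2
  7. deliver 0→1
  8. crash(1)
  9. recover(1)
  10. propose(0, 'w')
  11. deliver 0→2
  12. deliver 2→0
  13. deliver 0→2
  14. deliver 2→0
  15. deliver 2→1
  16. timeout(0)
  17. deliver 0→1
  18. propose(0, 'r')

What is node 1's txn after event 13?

1

e1 propose(0,'r'): 0[coor,t=1,-]
e2 deliver 0→2: 2[part,t=1,-]
e3 deliver 2→0: ·
e4 deliver 0→1: 1[part,t=1,-]
e5 deliver 1→0: 0[coor,t=1,r]
e6 deliver 0→2: 2[part,t=1,r]
e7 deliver 0→1: 1[part,t=1,r]
e8 crash(1): 1[✗part,t=1,r]
e9 recover(1): 1[part,t=1,r]
e10 propose(0,'w'): 0[coor,t=2,r]
e11 deliver 0→2: 2[part,t=2,r]
e12 deliver 2→0: ·
e13 deliver 0→2: ·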